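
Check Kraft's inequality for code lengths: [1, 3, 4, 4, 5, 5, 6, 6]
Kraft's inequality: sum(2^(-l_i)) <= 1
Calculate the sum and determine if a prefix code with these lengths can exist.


Sum = 2^(-1) + 2^(-3) + 2^(-4) + 2^(-4) + 2^(-5) + 2^(-5) + 2^(-6) + 2^(-6)
    = 0.5 + 0.125 + 0.0625 + 0.0625 + 0.03125 + 0.03125 + 0.015625 + 0.015625
    = 54/64 = 0.84375
Since 0.84375 <= 1, Kraft's inequality IS satisfied.
A prefix code with these lengths CAN exist.

Kraft sum = 0.84375. Satisfied.


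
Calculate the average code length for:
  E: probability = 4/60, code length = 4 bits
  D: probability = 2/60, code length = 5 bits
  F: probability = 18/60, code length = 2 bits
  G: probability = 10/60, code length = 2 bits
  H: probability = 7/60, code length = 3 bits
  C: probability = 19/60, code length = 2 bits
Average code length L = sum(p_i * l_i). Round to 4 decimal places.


Weighted contributions p_i * l_i:
  E: (4/60) * 4 = 16/60
  D: (2/60) * 5 = 10/60
  F: (18/60) * 2 = 36/60
  G: (10/60) * 2 = 20/60
  H: (7/60) * 3 = 21/60
  C: (19/60) * 2 = 38/60
Sum = (16 + 10 + 36 + 20 + 21 + 38)/60 = 141/60

L = 141/60 = 2.3500 bits/symbol


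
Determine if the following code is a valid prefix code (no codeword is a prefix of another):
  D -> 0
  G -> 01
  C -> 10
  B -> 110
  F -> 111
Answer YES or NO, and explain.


Checking each pair (does one codeword prefix another?):
  D='0' vs G='01': prefix -- VIOLATION

NO -- this is NOT a valid prefix code. D (0) is a prefix of G (01).


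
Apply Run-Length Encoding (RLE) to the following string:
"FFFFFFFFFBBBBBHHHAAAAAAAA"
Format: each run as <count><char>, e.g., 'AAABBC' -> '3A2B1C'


Scanning runs left to right:
  i=0: run of 'F' x 9 -> '9F'
  i=9: run of 'B' x 5 -> '5B'
  i=14: run of 'H' x 3 -> '3H'
  i=17: run of 'A' x 8 -> '8A'

RLE = 9F5B3H8A


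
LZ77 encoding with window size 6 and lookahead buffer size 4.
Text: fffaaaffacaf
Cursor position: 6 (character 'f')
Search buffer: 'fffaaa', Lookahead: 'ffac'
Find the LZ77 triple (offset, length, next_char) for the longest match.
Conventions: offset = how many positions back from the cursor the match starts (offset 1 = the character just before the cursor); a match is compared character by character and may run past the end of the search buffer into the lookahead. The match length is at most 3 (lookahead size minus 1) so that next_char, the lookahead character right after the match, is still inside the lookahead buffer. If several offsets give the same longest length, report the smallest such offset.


Try each offset into the search buffer:
  offset=1 (pos 5, char 'a'): match length 0
  offset=2 (pos 4, char 'a'): match length 0
  offset=3 (pos 3, char 'a'): match length 0
  offset=4 (pos 2, char 'f'): match length 1
  offset=5 (pos 1, char 'f'): match length 3
  offset=6 (pos 0, char 'f'): match length 2
Longest match has length 3 at offset 5.
next_char = character at position 6 + 3 = 9 -> 'c'

Best match: offset=5, length=3 (matching 'ffa' starting at position 1)
LZ77 triple: (5, 3, 'c')


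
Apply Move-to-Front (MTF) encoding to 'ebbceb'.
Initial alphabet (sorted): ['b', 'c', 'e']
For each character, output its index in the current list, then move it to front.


MTF encoding:
'e': index 2 in ['b', 'c', 'e'] -> ['e', 'b', 'c']
'b': index 1 in ['e', 'b', 'c'] -> ['b', 'e', 'c']
'b': index 0 in ['b', 'e', 'c'] -> ['b', 'e', 'c']
'c': index 2 in ['b', 'e', 'c'] -> ['c', 'b', 'e']
'e': index 2 in ['c', 'b', 'e'] -> ['e', 'c', 'b']
'b': index 2 in ['e', 'c', 'b'] -> ['b', 'e', 'c']


Output: [2, 1, 0, 2, 2, 2]


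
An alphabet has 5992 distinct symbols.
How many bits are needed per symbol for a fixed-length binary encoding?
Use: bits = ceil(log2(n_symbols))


log2(5992) = 12.5488
Bracket: 2^12 = 4096 < 5992 <= 2^13 = 8192
So ceil(log2(5992)) = 13

bits = ceil(log2(5992)) = ceil(12.5488) = 13 bits


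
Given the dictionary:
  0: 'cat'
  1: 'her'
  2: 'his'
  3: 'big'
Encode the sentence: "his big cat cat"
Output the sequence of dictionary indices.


Look up each word in the dictionary:
  'his' -> 2
  'big' -> 3
  'cat' -> 0
  'cat' -> 0

Encoded: [2, 3, 0, 0]


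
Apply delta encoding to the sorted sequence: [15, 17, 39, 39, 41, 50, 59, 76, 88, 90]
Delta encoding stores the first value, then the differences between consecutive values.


First value: 15
Deltas:
  17 - 15 = 2
  39 - 17 = 22
  39 - 39 = 0
  41 - 39 = 2
  50 - 41 = 9
  59 - 50 = 9
  76 - 59 = 17
  88 - 76 = 12
  90 - 88 = 2


Delta encoded: [15, 2, 22, 0, 2, 9, 9, 17, 12, 2]


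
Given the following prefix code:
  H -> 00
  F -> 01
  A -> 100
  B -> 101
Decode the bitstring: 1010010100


Decoding step by step:
Bits 101 -> B
Bits 00 -> H
Bits 101 -> B
Bits 00 -> H


Decoded message: BHBH


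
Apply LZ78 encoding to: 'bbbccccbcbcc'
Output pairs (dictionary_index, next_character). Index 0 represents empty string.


LZ78 encoding steps:
Dictionary: {0: ''}
Step 1: w='' (idx 0), next='b' -> output (0, 'b'), add 'b' as idx 1
Step 2: w='b' (idx 1), next='b' -> output (1, 'b'), add 'bb' as idx 2
Step 3: w='' (idx 0), next='c' -> output (0, 'c'), add 'c' as idx 3
Step 4: w='c' (idx 3), next='c' -> output (3, 'c'), add 'cc' as idx 4
Step 5: w='c' (idx 3), next='b' -> output (3, 'b'), add 'cb' as idx 5
Step 6: w='cb' (idx 5), next='c' -> output (5, 'c'), add 'cbc' as idx 6
Step 7: w='c' (idx 3), end of input -> output (3, '')


Encoded: [(0, 'b'), (1, 'b'), (0, 'c'), (3, 'c'), (3, 'b'), (5, 'c'), (3, '')]


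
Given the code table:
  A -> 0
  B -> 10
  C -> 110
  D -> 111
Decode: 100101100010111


Decoding:
10 -> B
0 -> A
10 -> B
110 -> C
0 -> A
0 -> A
10 -> B
111 -> D


Result: BABCAABD


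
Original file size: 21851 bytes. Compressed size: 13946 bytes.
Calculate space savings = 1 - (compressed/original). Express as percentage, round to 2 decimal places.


ratio = compressed/original = 13946/21851 = 0.638232
savings = 1 - ratio = 1 - 0.638232 = 0.361768
as a percentage: 0.361768 * 100 = 36.18%

Space savings = 1 - 13946/21851 = 36.18%


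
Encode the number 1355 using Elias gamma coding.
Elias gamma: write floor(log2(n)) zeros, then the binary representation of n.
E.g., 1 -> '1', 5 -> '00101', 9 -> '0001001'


num_bits = floor(log2(1355)) + 1 = 11
leading_zeros = num_bits - 1 = 10
binary(1355) = 10101001011

Elias gamma(1355) = '0000000000' + '10101001011' = 000000000010101001011 (21 bits)


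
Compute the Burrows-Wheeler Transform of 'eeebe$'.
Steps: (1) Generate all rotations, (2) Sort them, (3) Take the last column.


Rotations (sorted):
  0: $eeebe -> last char: e
  1: be$eee -> last char: e
  2: e$eeeb -> last char: b
  3: ebe$ee -> last char: e
  4: eebe$e -> last char: e
  5: eeebe$ -> last char: $


BWT = eebee$


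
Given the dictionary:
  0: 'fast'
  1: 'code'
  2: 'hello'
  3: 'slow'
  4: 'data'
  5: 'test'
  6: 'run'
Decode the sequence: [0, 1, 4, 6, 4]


Look up each index in the dictionary:
  0 -> 'fast'
  1 -> 'code'
  4 -> 'data'
  6 -> 'run'
  4 -> 'data'

Decoded: "fast code data run data"


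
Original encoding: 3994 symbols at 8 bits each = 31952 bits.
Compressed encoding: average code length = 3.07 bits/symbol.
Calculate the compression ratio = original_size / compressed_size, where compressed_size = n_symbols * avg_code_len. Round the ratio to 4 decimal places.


original_size = n_symbols * orig_bits = 3994 * 8 = 31952 bits
compressed_size = n_symbols * avg_code_len = 3994 * 3.07 = 12261.58 bits
ratio = original_size / compressed_size = 31952 / 12261.58 = 2.6059

Compression ratio = 2.6059


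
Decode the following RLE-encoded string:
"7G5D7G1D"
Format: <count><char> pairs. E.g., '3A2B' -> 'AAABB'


Expanding each <count><char> pair:
  7G -> 'GGGGGGG'
  5D -> 'DDDDD'
  7G -> 'GGGGGGG'
  1D -> 'D'

Decoded = GGGGGGGDDDDDGGGGGGGD


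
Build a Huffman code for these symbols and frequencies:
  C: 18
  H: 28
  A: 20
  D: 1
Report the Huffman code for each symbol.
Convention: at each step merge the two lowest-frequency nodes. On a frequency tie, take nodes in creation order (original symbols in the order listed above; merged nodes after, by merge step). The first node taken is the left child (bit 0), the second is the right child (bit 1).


Huffman tree construction:
Step 1: Merge D(1) + C(18) = 19
Step 2: Merge (D+C)(19) + A(20) = 39
Step 3: Merge H(28) + ((D+C)+A)(39) = 67
Read each symbol's code off the tree from the root (left child = 0, right child = 1).

Codes:
  C: 101 (length 3)
  H: 0 (length 1)
  A: 11 (length 2)
  D: 100 (length 3)
Average code length: 125/67 = 1.8657 bits/symbol


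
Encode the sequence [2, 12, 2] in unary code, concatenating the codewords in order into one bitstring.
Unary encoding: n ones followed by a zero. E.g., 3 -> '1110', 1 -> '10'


Encode each number as n ones followed by a terminating 0:
  2 -> 110 (3 bits)
  12 -> 1111111111110 (13 bits)
  2 -> 110 (3 bits)
Total length = 3 + 13 + 3 = 19 bits.

Unary([2, 12, 2]) = 1101111111111110110 (19 bits)


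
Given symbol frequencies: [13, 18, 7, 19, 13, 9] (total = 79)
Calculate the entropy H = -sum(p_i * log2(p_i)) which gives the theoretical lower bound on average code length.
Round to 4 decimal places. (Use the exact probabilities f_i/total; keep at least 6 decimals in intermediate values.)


Per-symbol terms -p_i * log2(p_i) with p_i = f_i/79:
  p = 13/79 = 0.164557: log2(p) = -2.603341, -p*log2(p) = 0.428398
  p = 18/79 = 0.227848: log2(p) = -2.133856, -p*log2(p) = 0.486195
  p = 7/79 = 0.088608: log2(p) = -3.496426, -p*log2(p) = 0.309810
  p = 19/79 = 0.240506: log2(p) = -2.055853, -p*log2(p) = 0.494446
  p = 13/79 = 0.164557: log2(p) = -2.603341, -p*log2(p) = 0.428398
  p = 9/79 = 0.113924: log2(p) = -3.133856, -p*log2(p) = 0.357022
H = 0.428398 + 0.486195 + 0.309810 + 0.494446 + 0.428398 + 0.357022 = 2.504269

H = 2.5043 bits/symbol


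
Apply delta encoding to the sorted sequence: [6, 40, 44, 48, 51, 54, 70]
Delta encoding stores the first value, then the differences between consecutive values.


First value: 6
Deltas:
  40 - 6 = 34
  44 - 40 = 4
  48 - 44 = 4
  51 - 48 = 3
  54 - 51 = 3
  70 - 54 = 16


Delta encoded: [6, 34, 4, 4, 3, 3, 16]


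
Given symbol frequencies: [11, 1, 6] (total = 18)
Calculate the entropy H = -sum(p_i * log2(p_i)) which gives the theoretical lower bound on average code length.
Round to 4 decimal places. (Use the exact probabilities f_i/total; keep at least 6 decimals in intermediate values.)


Per-symbol terms -p_i * log2(p_i) with p_i = f_i/18:
  p = 11/18 = 0.611111: log2(p) = -0.710493, -p*log2(p) = 0.434190
  p = 1/18 = 0.055556: log2(p) = -4.169925, -p*log2(p) = 0.231663
  p = 6/18 = 0.333333: log2(p) = -1.584963, -p*log2(p) = 0.528321
H = 0.434190 + 0.231663 + 0.528321 = 1.194174

H = 1.1942 bits/symbol


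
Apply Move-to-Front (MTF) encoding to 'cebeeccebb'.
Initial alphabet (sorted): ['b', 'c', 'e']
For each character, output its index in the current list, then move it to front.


MTF encoding:
'c': index 1 in ['b', 'c', 'e'] -> ['c', 'b', 'e']
'e': index 2 in ['c', 'b', 'e'] -> ['e', 'c', 'b']
'b': index 2 in ['e', 'c', 'b'] -> ['b', 'e', 'c']
'e': index 1 in ['b', 'e', 'c'] -> ['e', 'b', 'c']
'e': index 0 in ['e', 'b', 'c'] -> ['e', 'b', 'c']
'c': index 2 in ['e', 'b', 'c'] -> ['c', 'e', 'b']
'c': index 0 in ['c', 'e', 'b'] -> ['c', 'e', 'b']
'e': index 1 in ['c', 'e', 'b'] -> ['e', 'c', 'b']
'b': index 2 in ['e', 'c', 'b'] -> ['b', 'e', 'c']
'b': index 0 in ['b', 'e', 'c'] -> ['b', 'e', 'c']


Output: [1, 2, 2, 1, 0, 2, 0, 1, 2, 0]


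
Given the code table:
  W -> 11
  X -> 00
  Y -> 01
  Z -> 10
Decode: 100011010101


Decoding:
10 -> Z
00 -> X
11 -> W
01 -> Y
01 -> Y
01 -> Y


Result: ZXWYYY


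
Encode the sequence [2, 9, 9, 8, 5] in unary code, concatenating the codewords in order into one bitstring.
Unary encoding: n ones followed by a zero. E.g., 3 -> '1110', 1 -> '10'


Encode each number as n ones followed by a terminating 0:
  2 -> 110 (3 bits)
  9 -> 1111111110 (10 bits)
  9 -> 1111111110 (10 bits)
  8 -> 111111110 (9 bits)
  5 -> 111110 (6 bits)
Total length = 3 + 10 + 10 + 9 + 6 = 38 bits.

Unary([2, 9, 9, 8, 5]) = 11011111111101111111110111111110111110 (38 bits)


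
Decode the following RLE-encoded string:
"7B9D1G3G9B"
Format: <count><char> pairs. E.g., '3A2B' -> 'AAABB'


Expanding each <count><char> pair:
  7B -> 'BBBBBBB'
  9D -> 'DDDDDDDDD'
  1G -> 'G'
  3G -> 'GGG'
  9B -> 'BBBBBBBBB'

Decoded = BBBBBBBDDDDDDDDDGGGGBBBBBBBBB


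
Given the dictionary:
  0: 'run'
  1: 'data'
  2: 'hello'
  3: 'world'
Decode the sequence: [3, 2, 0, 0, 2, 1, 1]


Look up each index in the dictionary:
  3 -> 'world'
  2 -> 'hello'
  0 -> 'run'
  0 -> 'run'
  2 -> 'hello'
  1 -> 'data'
  1 -> 'data'

Decoded: "world hello run run hello data data"


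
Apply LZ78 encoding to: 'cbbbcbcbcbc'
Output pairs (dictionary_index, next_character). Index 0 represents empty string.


LZ78 encoding steps:
Dictionary: {0: ''}
Step 1: w='' (idx 0), next='c' -> output (0, 'c'), add 'c' as idx 1
Step 2: w='' (idx 0), next='b' -> output (0, 'b'), add 'b' as idx 2
Step 3: w='b' (idx 2), next='b' -> output (2, 'b'), add 'bb' as idx 3
Step 4: w='c' (idx 1), next='b' -> output (1, 'b'), add 'cb' as idx 4
Step 5: w='cb' (idx 4), next='c' -> output (4, 'c'), add 'cbc' as idx 5
Step 6: w='b' (idx 2), next='c' -> output (2, 'c'), add 'bc' as idx 6


Encoded: [(0, 'c'), (0, 'b'), (2, 'b'), (1, 'b'), (4, 'c'), (2, 'c')]


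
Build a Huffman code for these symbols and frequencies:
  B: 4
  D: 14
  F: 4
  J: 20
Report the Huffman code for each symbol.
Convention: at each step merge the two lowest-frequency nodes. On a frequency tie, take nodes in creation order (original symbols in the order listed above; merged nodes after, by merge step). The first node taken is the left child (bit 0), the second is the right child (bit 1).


Huffman tree construction:
Step 1: Merge B(4) + F(4) = 8
Step 2: Merge (B+F)(8) + D(14) = 22
Step 3: Merge J(20) + ((B+F)+D)(22) = 42
Read each symbol's code off the tree from the root (left child = 0, right child = 1).

Codes:
  B: 100 (length 3)
  D: 11 (length 2)
  F: 101 (length 3)
  J: 0 (length 1)
Average code length: 72/42 = 1.7143 bits/symbol


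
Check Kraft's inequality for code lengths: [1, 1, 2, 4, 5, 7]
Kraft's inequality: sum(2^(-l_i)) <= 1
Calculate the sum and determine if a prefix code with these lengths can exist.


Sum = 2^(-1) + 2^(-1) + 2^(-2) + 2^(-4) + 2^(-5) + 2^(-7)
    = 0.5 + 0.5 + 0.25 + 0.0625 + 0.03125 + 0.0078125
    = 173/128 = 1.3515625
Since 1.3515625 > 1, Kraft's inequality is NOT satisfied.
A prefix code with these lengths CANNOT exist.

Kraft sum = 1.3515625. Not satisfied.


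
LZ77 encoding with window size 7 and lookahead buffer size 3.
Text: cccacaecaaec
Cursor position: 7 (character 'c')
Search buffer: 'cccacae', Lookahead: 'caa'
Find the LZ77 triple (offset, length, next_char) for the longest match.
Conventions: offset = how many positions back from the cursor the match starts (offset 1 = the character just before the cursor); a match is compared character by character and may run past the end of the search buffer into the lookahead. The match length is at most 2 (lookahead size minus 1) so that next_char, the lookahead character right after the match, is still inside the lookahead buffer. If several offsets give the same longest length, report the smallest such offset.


Try each offset into the search buffer:
  offset=1 (pos 6, char 'e'): match length 0
  offset=2 (pos 5, char 'a'): match length 0
  offset=3 (pos 4, char 'c'): match length 2
  offset=4 (pos 3, char 'a'): match length 0
  offset=5 (pos 2, char 'c'): match length 2
  offset=6 (pos 1, char 'c'): match length 1
  offset=7 (pos 0, char 'c'): match length 1
Longest match has length 2, found at offsets 3, 5; take the smallest, offset 3.
next_char = character at position 7 + 2 = 9 -> 'a'

Best match: offset=3, length=2 (matching 'ca' starting at position 4)
LZ77 triple: (3, 2, 'a')


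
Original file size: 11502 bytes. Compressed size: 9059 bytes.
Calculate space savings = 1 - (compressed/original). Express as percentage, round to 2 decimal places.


ratio = compressed/original = 9059/11502 = 0.787602
savings = 1 - ratio = 1 - 0.787602 = 0.212398
as a percentage: 0.212398 * 100 = 21.24%

Space savings = 1 - 9059/11502 = 21.24%


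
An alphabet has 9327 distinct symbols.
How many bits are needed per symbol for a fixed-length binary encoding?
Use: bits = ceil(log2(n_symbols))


log2(9327) = 13.1872
Bracket: 2^13 = 8192 < 9327 <= 2^14 = 16384
So ceil(log2(9327)) = 14

bits = ceil(log2(9327)) = ceil(13.1872) = 14 bits


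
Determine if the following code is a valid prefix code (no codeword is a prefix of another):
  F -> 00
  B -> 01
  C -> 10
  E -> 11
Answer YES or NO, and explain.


Checking each pair (does one codeword prefix another?):
  F='00' vs B='01': no prefix
  F='00' vs C='10': no prefix
  F='00' vs E='11': no prefix
  B='01' vs F='00': no prefix
  B='01' vs C='10': no prefix
  B='01' vs E='11': no prefix
  C='10' vs F='00': no prefix
  C='10' vs B='01': no prefix
  C='10' vs E='11': no prefix
  E='11' vs F='00': no prefix
  E='11' vs B='01': no prefix
  E='11' vs C='10': no prefix
No violation found over all pairs.

YES -- this is a valid prefix code. No codeword is a prefix of any other codeword.


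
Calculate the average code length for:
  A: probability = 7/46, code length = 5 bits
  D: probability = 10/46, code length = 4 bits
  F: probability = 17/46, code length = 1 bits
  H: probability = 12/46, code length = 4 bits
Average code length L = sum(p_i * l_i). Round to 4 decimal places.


Weighted contributions p_i * l_i:
  A: (7/46) * 5 = 35/46
  D: (10/46) * 4 = 40/46
  F: (17/46) * 1 = 17/46
  H: (12/46) * 4 = 48/46
Sum = (35 + 40 + 17 + 48)/46 = 140/46

L = 140/46 = 3.0435 bits/symbol


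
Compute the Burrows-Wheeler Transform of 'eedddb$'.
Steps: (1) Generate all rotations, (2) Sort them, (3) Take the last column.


Rotations (sorted):
  0: $eedddb -> last char: b
  1: b$eeddd -> last char: d
  2: db$eedd -> last char: d
  3: ddb$eed -> last char: d
  4: dddb$ee -> last char: e
  5: edddb$e -> last char: e
  6: eedddb$ -> last char: $


BWT = bdddee$


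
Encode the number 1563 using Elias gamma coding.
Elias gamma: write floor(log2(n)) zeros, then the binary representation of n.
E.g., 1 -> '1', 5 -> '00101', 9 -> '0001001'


num_bits = floor(log2(1563)) + 1 = 11
leading_zeros = num_bits - 1 = 10
binary(1563) = 11000011011

Elias gamma(1563) = '0000000000' + '11000011011' = 000000000011000011011 (21 bits)


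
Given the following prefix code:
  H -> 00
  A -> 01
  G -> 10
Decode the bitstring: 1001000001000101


Decoding step by step:
Bits 10 -> G
Bits 01 -> A
Bits 00 -> H
Bits 00 -> H
Bits 01 -> A
Bits 00 -> H
Bits 01 -> A
Bits 01 -> A


Decoded message: GAHHAHAA


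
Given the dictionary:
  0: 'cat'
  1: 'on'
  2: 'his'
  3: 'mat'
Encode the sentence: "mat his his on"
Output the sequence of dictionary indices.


Look up each word in the dictionary:
  'mat' -> 3
  'his' -> 2
  'his' -> 2
  'on' -> 1

Encoded: [3, 2, 2, 1]


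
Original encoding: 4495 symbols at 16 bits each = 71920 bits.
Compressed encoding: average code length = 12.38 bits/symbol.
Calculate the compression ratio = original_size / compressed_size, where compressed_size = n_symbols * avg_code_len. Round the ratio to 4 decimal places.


original_size = n_symbols * orig_bits = 4495 * 16 = 71920 bits
compressed_size = n_symbols * avg_code_len = 4495 * 12.38 = 55648.1 bits
ratio = original_size / compressed_size = 71920 / 55648.1 = 1.2924

Compression ratio = 1.2924


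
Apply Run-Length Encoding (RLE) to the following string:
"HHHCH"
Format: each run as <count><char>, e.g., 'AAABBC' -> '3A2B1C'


Scanning runs left to right:
  i=0: run of 'H' x 3 -> '3H'
  i=3: run of 'C' x 1 -> '1C'
  i=4: run of 'H' x 1 -> '1H'

RLE = 3H1C1H


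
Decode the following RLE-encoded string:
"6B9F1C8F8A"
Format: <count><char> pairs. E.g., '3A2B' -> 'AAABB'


Expanding each <count><char> pair:
  6B -> 'BBBBBB'
  9F -> 'FFFFFFFFF'
  1C -> 'C'
  8F -> 'FFFFFFFF'
  8A -> 'AAAAAAAA'

Decoded = BBBBBBFFFFFFFFFCFFFFFFFFAAAAAAAA


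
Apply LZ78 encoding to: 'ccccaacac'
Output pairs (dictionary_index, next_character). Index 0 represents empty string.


LZ78 encoding steps:
Dictionary: {0: ''}
Step 1: w='' (idx 0), next='c' -> output (0, 'c'), add 'c' as idx 1
Step 2: w='c' (idx 1), next='c' -> output (1, 'c'), add 'cc' as idx 2
Step 3: w='c' (idx 1), next='a' -> output (1, 'a'), add 'ca' as idx 3
Step 4: w='' (idx 0), next='a' -> output (0, 'a'), add 'a' as idx 4
Step 5: w='ca' (idx 3), next='c' -> output (3, 'c'), add 'cac' as idx 5


Encoded: [(0, 'c'), (1, 'c'), (1, 'a'), (0, 'a'), (3, 'c')]


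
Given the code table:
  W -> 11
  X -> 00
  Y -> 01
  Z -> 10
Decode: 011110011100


Decoding:
01 -> Y
11 -> W
10 -> Z
01 -> Y
11 -> W
00 -> X


Result: YWZYWX


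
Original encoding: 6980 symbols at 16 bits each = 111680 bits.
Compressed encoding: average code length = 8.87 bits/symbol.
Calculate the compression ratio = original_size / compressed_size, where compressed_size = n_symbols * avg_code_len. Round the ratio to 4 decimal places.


original_size = n_symbols * orig_bits = 6980 * 16 = 111680 bits
compressed_size = n_symbols * avg_code_len = 6980 * 8.87 = 61912.6 bits
ratio = original_size / compressed_size = 111680 / 61912.6 = 1.8038

Compression ratio = 1.8038


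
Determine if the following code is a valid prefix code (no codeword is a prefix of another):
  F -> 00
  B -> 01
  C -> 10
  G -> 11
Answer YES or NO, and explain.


Checking each pair (does one codeword prefix another?):
  F='00' vs B='01': no prefix
  F='00' vs C='10': no prefix
  F='00' vs G='11': no prefix
  B='01' vs F='00': no prefix
  B='01' vs C='10': no prefix
  B='01' vs G='11': no prefix
  C='10' vs F='00': no prefix
  C='10' vs B='01': no prefix
  C='10' vs G='11': no prefix
  G='11' vs F='00': no prefix
  G='11' vs B='01': no prefix
  G='11' vs C='10': no prefix
No violation found over all pairs.

YES -- this is a valid prefix code. No codeword is a prefix of any other codeword.


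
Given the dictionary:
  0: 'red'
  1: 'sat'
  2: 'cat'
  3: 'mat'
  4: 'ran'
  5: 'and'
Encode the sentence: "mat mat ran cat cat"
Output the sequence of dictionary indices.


Look up each word in the dictionary:
  'mat' -> 3
  'mat' -> 3
  'ran' -> 4
  'cat' -> 2
  'cat' -> 2

Encoded: [3, 3, 4, 2, 2]


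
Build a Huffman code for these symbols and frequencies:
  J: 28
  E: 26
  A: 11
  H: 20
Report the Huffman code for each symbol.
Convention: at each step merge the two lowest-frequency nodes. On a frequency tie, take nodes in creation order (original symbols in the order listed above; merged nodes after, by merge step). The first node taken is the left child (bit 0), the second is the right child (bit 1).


Huffman tree construction:
Step 1: Merge A(11) + H(20) = 31
Step 2: Merge E(26) + J(28) = 54
Step 3: Merge (A+H)(31) + (E+J)(54) = 85
Read each symbol's code off the tree from the root (left child = 0, right child = 1).

Codes:
  J: 11 (length 2)
  E: 10 (length 2)
  A: 00 (length 2)
  H: 01 (length 2)
Average code length: 170/85 = 2.0000 bits/symbol


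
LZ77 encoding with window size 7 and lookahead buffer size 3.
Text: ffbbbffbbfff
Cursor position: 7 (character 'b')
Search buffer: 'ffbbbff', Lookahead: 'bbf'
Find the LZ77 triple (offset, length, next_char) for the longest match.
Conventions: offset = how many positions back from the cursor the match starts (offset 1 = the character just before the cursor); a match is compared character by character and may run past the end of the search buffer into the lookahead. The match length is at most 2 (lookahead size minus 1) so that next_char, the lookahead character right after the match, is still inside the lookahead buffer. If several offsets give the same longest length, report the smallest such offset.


Try each offset into the search buffer:
  offset=1 (pos 6, char 'f'): match length 0
  offset=2 (pos 5, char 'f'): match length 0
  offset=3 (pos 4, char 'b'): match length 1
  offset=4 (pos 3, char 'b'): match length 2
  offset=5 (pos 2, char 'b'): match length 2
  offset=6 (pos 1, char 'f'): match length 0
  offset=7 (pos 0, char 'f'): match length 0
Longest match has length 2, found at offsets 4, 5; take the smallest, offset 4.
next_char = character at position 7 + 2 = 9 -> 'f'

Best match: offset=4, length=2 (matching 'bb' starting at position 3)
LZ77 triple: (4, 2, 'f')


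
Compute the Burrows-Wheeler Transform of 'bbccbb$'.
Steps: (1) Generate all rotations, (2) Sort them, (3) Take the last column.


Rotations (sorted):
  0: $bbccbb -> last char: b
  1: b$bbccb -> last char: b
  2: bb$bbcc -> last char: c
  3: bbccbb$ -> last char: $
  4: bccbb$b -> last char: b
  5: cbb$bbc -> last char: c
  6: ccbb$bb -> last char: b


BWT = bbc$bcb


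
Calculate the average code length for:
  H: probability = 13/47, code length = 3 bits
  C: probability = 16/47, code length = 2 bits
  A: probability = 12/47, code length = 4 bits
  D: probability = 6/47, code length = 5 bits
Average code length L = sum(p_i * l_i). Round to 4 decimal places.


Weighted contributions p_i * l_i:
  H: (13/47) * 3 = 39/47
  C: (16/47) * 2 = 32/47
  A: (12/47) * 4 = 48/47
  D: (6/47) * 5 = 30/47
Sum = (39 + 32 + 48 + 30)/47 = 149/47

L = 149/47 = 3.1702 bits/symbol


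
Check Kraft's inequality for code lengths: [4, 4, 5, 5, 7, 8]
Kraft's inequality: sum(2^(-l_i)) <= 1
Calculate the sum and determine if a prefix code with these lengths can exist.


Sum = 2^(-4) + 2^(-4) + 2^(-5) + 2^(-5) + 2^(-7) + 2^(-8)
    = 0.0625 + 0.0625 + 0.03125 + 0.03125 + 0.0078125 + 0.00390625
    = 51/256 = 0.19921875
Since 0.19921875 <= 1, Kraft's inequality IS satisfied.
A prefix code with these lengths CAN exist.

Kraft sum = 0.19921875. Satisfied.


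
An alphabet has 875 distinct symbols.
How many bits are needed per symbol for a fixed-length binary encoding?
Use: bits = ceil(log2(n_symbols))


log2(875) = 9.7731
Bracket: 2^9 = 512 < 875 <= 2^10 = 1024
So ceil(log2(875)) = 10

bits = ceil(log2(875)) = ceil(9.7731) = 10 bits


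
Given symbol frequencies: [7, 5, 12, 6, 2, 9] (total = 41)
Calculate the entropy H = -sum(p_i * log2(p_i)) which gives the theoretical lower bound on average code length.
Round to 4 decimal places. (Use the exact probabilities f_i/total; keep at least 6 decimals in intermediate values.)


Per-symbol terms -p_i * log2(p_i) with p_i = f_i/41:
  p = 7/41 = 0.170732: log2(p) = -2.550197, -p*log2(p) = 0.435400
  p = 5/41 = 0.121951: log2(p) = -3.035624, -p*log2(p) = 0.370198
  p = 12/41 = 0.292683: log2(p) = -1.772590, -p*log2(p) = 0.518807
  p = 6/41 = 0.146341: log2(p) = -2.772590, -p*log2(p) = 0.405745
  p = 2/41 = 0.048780: log2(p) = -4.357552, -p*log2(p) = 0.212564
  p = 9/41 = 0.219512: log2(p) = -2.187627, -p*log2(p) = 0.480211
H = 0.435400 + 0.370198 + 0.518807 + 0.405745 + 0.212564 + 0.480211 = 2.422925

H = 2.4229 bits/symbol


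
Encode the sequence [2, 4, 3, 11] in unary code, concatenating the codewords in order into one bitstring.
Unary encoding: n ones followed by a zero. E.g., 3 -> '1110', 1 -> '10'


Encode each number as n ones followed by a terminating 0:
  2 -> 110 (3 bits)
  4 -> 11110 (5 bits)
  3 -> 1110 (4 bits)
  11 -> 111111111110 (12 bits)
Total length = 3 + 5 + 4 + 12 = 24 bits.

Unary([2, 4, 3, 11]) = 110111101110111111111110 (24 bits)


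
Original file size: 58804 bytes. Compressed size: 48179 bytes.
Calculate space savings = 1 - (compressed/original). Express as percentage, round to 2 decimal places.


ratio = compressed/original = 48179/58804 = 0.819315
savings = 1 - ratio = 1 - 0.819315 = 0.180685
as a percentage: 0.180685 * 100 = 18.07%

Space savings = 1 - 48179/58804 = 18.07%


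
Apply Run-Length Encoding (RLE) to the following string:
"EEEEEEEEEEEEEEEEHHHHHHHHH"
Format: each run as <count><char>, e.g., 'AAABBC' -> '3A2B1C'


Scanning runs left to right:
  i=0: run of 'E' x 16 -> '16E'
  i=16: run of 'H' x 9 -> '9H'

RLE = 16E9H


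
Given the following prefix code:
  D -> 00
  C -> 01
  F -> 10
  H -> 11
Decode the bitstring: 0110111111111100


Decoding step by step:
Bits 01 -> C
Bits 10 -> F
Bits 11 -> H
Bits 11 -> H
Bits 11 -> H
Bits 11 -> H
Bits 11 -> H
Bits 00 -> D


Decoded message: CFHHHHHD


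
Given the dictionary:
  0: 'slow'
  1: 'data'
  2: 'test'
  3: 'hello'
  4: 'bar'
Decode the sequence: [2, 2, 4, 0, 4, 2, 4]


Look up each index in the dictionary:
  2 -> 'test'
  2 -> 'test'
  4 -> 'bar'
  0 -> 'slow'
  4 -> 'bar'
  2 -> 'test'
  4 -> 'bar'

Decoded: "test test bar slow bar test bar"


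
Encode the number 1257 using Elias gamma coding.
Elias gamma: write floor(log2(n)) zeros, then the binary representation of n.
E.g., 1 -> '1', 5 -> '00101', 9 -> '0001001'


num_bits = floor(log2(1257)) + 1 = 11
leading_zeros = num_bits - 1 = 10
binary(1257) = 10011101001

Elias gamma(1257) = '0000000000' + '10011101001' = 000000000010011101001 (21 bits)


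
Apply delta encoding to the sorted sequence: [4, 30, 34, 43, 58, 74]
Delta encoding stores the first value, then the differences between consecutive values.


First value: 4
Deltas:
  30 - 4 = 26
  34 - 30 = 4
  43 - 34 = 9
  58 - 43 = 15
  74 - 58 = 16


Delta encoded: [4, 26, 4, 9, 15, 16]


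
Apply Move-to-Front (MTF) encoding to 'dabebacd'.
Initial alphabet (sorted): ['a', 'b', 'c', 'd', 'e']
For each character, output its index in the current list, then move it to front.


MTF encoding:
'd': index 3 in ['a', 'b', 'c', 'd', 'e'] -> ['d', 'a', 'b', 'c', 'e']
'a': index 1 in ['d', 'a', 'b', 'c', 'e'] -> ['a', 'd', 'b', 'c', 'e']
'b': index 2 in ['a', 'd', 'b', 'c', 'e'] -> ['b', 'a', 'd', 'c', 'e']
'e': index 4 in ['b', 'a', 'd', 'c', 'e'] -> ['e', 'b', 'a', 'd', 'c']
'b': index 1 in ['e', 'b', 'a', 'd', 'c'] -> ['b', 'e', 'a', 'd', 'c']
'a': index 2 in ['b', 'e', 'a', 'd', 'c'] -> ['a', 'b', 'e', 'd', 'c']
'c': index 4 in ['a', 'b', 'e', 'd', 'c'] -> ['c', 'a', 'b', 'e', 'd']
'd': index 4 in ['c', 'a', 'b', 'e', 'd'] -> ['d', 'c', 'a', 'b', 'e']


Output: [3, 1, 2, 4, 1, 2, 4, 4]


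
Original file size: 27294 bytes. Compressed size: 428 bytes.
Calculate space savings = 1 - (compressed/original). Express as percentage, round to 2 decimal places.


ratio = compressed/original = 428/27294 = 0.015681
savings = 1 - ratio = 1 - 0.015681 = 0.984319
as a percentage: 0.984319 * 100 = 98.43%

Space savings = 1 - 428/27294 = 98.43%


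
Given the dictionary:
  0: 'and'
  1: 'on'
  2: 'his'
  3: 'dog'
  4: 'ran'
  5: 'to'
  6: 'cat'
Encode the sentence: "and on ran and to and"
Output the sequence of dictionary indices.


Look up each word in the dictionary:
  'and' -> 0
  'on' -> 1
  'ran' -> 4
  'and' -> 0
  'to' -> 5
  'and' -> 0

Encoded: [0, 1, 4, 0, 5, 0]


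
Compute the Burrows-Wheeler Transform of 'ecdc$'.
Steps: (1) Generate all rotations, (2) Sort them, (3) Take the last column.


Rotations (sorted):
  0: $ecdc -> last char: c
  1: c$ecd -> last char: d
  2: cdc$e -> last char: e
  3: dc$ec -> last char: c
  4: ecdc$ -> last char: $


BWT = cdec$


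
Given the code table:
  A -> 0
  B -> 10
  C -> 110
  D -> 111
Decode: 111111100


Decoding:
111 -> D
111 -> D
10 -> B
0 -> A


Result: DDBA


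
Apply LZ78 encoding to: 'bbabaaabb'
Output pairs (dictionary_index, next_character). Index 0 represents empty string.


LZ78 encoding steps:
Dictionary: {0: ''}
Step 1: w='' (idx 0), next='b' -> output (0, 'b'), add 'b' as idx 1
Step 2: w='b' (idx 1), next='a' -> output (1, 'a'), add 'ba' as idx 2
Step 3: w='ba' (idx 2), next='a' -> output (2, 'a'), add 'baa' as idx 3
Step 4: w='' (idx 0), next='a' -> output (0, 'a'), add 'a' as idx 4
Step 5: w='b' (idx 1), next='b' -> output (1, 'b'), add 'bb' as idx 5


Encoded: [(0, 'b'), (1, 'a'), (2, 'a'), (0, 'a'), (1, 'b')]


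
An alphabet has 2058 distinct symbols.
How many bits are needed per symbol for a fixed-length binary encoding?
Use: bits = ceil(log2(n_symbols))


log2(2058) = 11.007
Bracket: 2^11 = 2048 < 2058 <= 2^12 = 4096
So ceil(log2(2058)) = 12

bits = ceil(log2(2058)) = ceil(11.007) = 12 bits


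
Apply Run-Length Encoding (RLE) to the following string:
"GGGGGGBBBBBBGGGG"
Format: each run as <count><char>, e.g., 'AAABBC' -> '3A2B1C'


Scanning runs left to right:
  i=0: run of 'G' x 6 -> '6G'
  i=6: run of 'B' x 6 -> '6B'
  i=12: run of 'G' x 4 -> '4G'

RLE = 6G6B4G


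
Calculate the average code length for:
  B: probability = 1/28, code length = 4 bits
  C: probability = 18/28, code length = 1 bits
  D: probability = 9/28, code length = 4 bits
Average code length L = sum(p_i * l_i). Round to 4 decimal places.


Weighted contributions p_i * l_i:
  B: (1/28) * 4 = 4/28
  C: (18/28) * 1 = 18/28
  D: (9/28) * 4 = 36/28
Sum = (4 + 18 + 36)/28 = 58/28

L = 58/28 = 2.0714 bits/symbol


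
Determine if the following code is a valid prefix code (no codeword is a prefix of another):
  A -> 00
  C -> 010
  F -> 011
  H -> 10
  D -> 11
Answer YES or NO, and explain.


Checking each pair (does one codeword prefix another?):
  A='00' vs C='010': no prefix
  A='00' vs F='011': no prefix
  A='00' vs H='10': no prefix
  A='00' vs D='11': no prefix
  C='010' vs A='00': no prefix
  C='010' vs F='011': no prefix
  C='010' vs H='10': no prefix
  C='010' vs D='11': no prefix
  F='011' vs A='00': no prefix
  F='011' vs C='010': no prefix
  F='011' vs H='10': no prefix
  F='011' vs D='11': no prefix
  H='10' vs A='00': no prefix
  H='10' vs C='010': no prefix
  H='10' vs F='011': no prefix
  H='10' vs D='11': no prefix
  D='11' vs A='00': no prefix
  D='11' vs C='010': no prefix
  D='11' vs F='011': no prefix
  D='11' vs H='10': no prefix
No violation found over all pairs.

YES -- this is a valid prefix code. No codeword is a prefix of any other codeword.


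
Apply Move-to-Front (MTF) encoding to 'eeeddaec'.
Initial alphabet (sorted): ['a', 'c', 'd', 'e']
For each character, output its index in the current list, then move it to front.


MTF encoding:
'e': index 3 in ['a', 'c', 'd', 'e'] -> ['e', 'a', 'c', 'd']
'e': index 0 in ['e', 'a', 'c', 'd'] -> ['e', 'a', 'c', 'd']
'e': index 0 in ['e', 'a', 'c', 'd'] -> ['e', 'a', 'c', 'd']
'd': index 3 in ['e', 'a', 'c', 'd'] -> ['d', 'e', 'a', 'c']
'd': index 0 in ['d', 'e', 'a', 'c'] -> ['d', 'e', 'a', 'c']
'a': index 2 in ['d', 'e', 'a', 'c'] -> ['a', 'd', 'e', 'c']
'e': index 2 in ['a', 'd', 'e', 'c'] -> ['e', 'a', 'd', 'c']
'c': index 3 in ['e', 'a', 'd', 'c'] -> ['c', 'e', 'a', 'd']


Output: [3, 0, 0, 3, 0, 2, 2, 3]


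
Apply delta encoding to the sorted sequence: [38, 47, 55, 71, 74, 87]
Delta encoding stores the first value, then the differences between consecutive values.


First value: 38
Deltas:
  47 - 38 = 9
  55 - 47 = 8
  71 - 55 = 16
  74 - 71 = 3
  87 - 74 = 13


Delta encoded: [38, 9, 8, 16, 3, 13]


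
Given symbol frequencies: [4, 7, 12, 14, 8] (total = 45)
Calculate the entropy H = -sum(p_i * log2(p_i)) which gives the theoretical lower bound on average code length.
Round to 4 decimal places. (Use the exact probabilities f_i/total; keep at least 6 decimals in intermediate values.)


Per-symbol terms -p_i * log2(p_i) with p_i = f_i/45:
  p = 4/45 = 0.088889: log2(p) = -3.491853, -p*log2(p) = 0.310387
  p = 7/45 = 0.155556: log2(p) = -2.684498, -p*log2(p) = 0.417589
  p = 12/45 = 0.266667: log2(p) = -1.906891, -p*log2(p) = 0.508504
  p = 14/45 = 0.311111: log2(p) = -1.684498, -p*log2(p) = 0.524066
  p = 8/45 = 0.177778: log2(p) = -2.491853, -p*log2(p) = 0.442996
H = 0.310387 + 0.417589 + 0.508504 + 0.524066 + 0.442996 = 2.203542

H = 2.2035 bits/symbol


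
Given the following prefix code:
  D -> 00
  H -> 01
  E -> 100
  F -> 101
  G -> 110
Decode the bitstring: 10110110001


Decoding step by step:
Bits 101 -> F
Bits 101 -> F
Bits 100 -> E
Bits 01 -> H


Decoded message: FFEH


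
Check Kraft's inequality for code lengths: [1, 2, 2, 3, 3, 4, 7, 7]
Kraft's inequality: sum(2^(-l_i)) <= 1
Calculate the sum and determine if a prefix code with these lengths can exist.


Sum = 2^(-1) + 2^(-2) + 2^(-2) + 2^(-3) + 2^(-3) + 2^(-4) + 2^(-7) + 2^(-7)
    = 0.5 + 0.25 + 0.25 + 0.125 + 0.125 + 0.0625 + 0.0078125 + 0.0078125
    = 170/128 = 1.328125
Since 1.328125 > 1, Kraft's inequality is NOT satisfied.
A prefix code with these lengths CANNOT exist.

Kraft sum = 1.328125. Not satisfied.


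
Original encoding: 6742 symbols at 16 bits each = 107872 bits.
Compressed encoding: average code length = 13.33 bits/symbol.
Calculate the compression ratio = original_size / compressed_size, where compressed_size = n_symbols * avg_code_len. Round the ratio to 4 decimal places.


original_size = n_symbols * orig_bits = 6742 * 16 = 107872 bits
compressed_size = n_symbols * avg_code_len = 6742 * 13.33 = 89870.86 bits
ratio = original_size / compressed_size = 107872 / 89870.86 = 1.2003

Compression ratio = 1.2003


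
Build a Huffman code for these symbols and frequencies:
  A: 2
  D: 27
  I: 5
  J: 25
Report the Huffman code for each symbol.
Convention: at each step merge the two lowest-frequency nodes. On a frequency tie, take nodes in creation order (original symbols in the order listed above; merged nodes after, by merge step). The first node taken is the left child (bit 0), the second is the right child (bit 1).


Huffman tree construction:
Step 1: Merge A(2) + I(5) = 7
Step 2: Merge (A+I)(7) + J(25) = 32
Step 3: Merge D(27) + ((A+I)+J)(32) = 59
Read each symbol's code off the tree from the root (left child = 0, right child = 1).

Codes:
  A: 100 (length 3)
  D: 0 (length 1)
  I: 101 (length 3)
  J: 11 (length 2)
Average code length: 98/59 = 1.6610 bits/symbol


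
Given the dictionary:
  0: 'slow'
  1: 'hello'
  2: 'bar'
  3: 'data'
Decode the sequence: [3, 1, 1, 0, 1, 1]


Look up each index in the dictionary:
  3 -> 'data'
  1 -> 'hello'
  1 -> 'hello'
  0 -> 'slow'
  1 -> 'hello'
  1 -> 'hello'

Decoded: "data hello hello slow hello hello"


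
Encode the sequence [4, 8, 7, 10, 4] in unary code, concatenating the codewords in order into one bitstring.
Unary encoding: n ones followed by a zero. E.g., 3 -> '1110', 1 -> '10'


Encode each number as n ones followed by a terminating 0:
  4 -> 11110 (5 bits)
  8 -> 111111110 (9 bits)
  7 -> 11111110 (8 bits)
  10 -> 11111111110 (11 bits)
  4 -> 11110 (5 bits)
Total length = 5 + 9 + 8 + 11 + 5 = 38 bits.

Unary([4, 8, 7, 10, 4]) = 11110111111110111111101111111111011110 (38 bits)


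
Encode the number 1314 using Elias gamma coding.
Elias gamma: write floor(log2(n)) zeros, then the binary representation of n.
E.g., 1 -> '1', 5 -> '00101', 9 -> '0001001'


num_bits = floor(log2(1314)) + 1 = 11
leading_zeros = num_bits - 1 = 10
binary(1314) = 10100100010

Elias gamma(1314) = '0000000000' + '10100100010' = 000000000010100100010 (21 bits)


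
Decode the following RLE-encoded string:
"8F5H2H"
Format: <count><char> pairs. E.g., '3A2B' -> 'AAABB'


Expanding each <count><char> pair:
  8F -> 'FFFFFFFF'
  5H -> 'HHHHH'
  2H -> 'HH'

Decoded = FFFFFFFFHHHHHHH


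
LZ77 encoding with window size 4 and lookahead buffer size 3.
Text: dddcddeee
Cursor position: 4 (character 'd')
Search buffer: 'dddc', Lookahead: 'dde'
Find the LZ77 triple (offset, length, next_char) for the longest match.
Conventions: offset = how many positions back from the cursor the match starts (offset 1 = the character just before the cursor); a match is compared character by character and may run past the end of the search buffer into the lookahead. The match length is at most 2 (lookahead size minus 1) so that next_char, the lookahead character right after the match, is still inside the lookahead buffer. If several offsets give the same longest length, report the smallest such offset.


Try each offset into the search buffer:
  offset=1 (pos 3, char 'c'): match length 0
  offset=2 (pos 2, char 'd'): match length 1
  offset=3 (pos 1, char 'd'): match length 2
  offset=4 (pos 0, char 'd'): match length 2
Longest match has length 2, found at offsets 3, 4; take the smallest, offset 3.
next_char = character at position 4 + 2 = 6 -> 'e'

Best match: offset=3, length=2 (matching 'dd' starting at position 1)
LZ77 triple: (3, 2, 'e')
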